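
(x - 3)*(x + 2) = x^2 - x - 6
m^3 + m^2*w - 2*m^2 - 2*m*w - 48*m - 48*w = (m - 8)*(m + 6)*(m + w)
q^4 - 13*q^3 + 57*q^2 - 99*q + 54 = (q - 6)*(q - 3)^2*(q - 1)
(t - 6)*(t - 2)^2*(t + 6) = t^4 - 4*t^3 - 32*t^2 + 144*t - 144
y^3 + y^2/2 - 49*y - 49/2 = (y - 7)*(y + 1/2)*(y + 7)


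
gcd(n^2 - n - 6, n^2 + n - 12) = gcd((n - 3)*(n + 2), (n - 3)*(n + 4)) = n - 3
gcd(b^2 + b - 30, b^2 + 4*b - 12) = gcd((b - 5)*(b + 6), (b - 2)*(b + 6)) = b + 6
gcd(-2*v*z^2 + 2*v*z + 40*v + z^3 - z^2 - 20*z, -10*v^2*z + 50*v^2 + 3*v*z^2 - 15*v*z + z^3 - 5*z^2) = -2*v*z + 10*v + z^2 - 5*z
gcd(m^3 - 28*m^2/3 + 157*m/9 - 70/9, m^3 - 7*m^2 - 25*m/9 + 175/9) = m^2 - 26*m/3 + 35/3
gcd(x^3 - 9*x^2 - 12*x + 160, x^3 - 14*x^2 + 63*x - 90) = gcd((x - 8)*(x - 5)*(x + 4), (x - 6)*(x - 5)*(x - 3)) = x - 5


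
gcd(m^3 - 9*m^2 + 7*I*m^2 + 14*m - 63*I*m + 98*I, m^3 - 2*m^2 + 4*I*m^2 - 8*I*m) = m - 2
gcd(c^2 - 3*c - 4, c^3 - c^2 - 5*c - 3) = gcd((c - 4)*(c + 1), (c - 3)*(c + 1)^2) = c + 1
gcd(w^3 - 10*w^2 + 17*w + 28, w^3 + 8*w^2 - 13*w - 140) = w - 4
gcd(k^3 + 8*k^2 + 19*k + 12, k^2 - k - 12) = k + 3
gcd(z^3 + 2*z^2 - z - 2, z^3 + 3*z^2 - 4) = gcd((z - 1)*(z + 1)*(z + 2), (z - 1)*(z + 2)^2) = z^2 + z - 2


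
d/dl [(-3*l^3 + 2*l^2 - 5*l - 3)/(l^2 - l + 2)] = (-3*l^4 + 6*l^3 - 15*l^2 + 14*l - 13)/(l^4 - 2*l^3 + 5*l^2 - 4*l + 4)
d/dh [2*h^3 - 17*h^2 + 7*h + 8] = 6*h^2 - 34*h + 7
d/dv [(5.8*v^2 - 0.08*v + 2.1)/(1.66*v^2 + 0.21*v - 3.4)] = (1.3508*v^2 - 46.412*v - 0.169)/(2.7556*v^4 + 0.6972*v^3 - 11.2439*v^2 - 1.428*v + 11.56)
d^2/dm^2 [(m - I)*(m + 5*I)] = 2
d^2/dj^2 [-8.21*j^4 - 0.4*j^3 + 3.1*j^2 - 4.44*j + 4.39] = -98.52*j^2 - 2.4*j + 6.2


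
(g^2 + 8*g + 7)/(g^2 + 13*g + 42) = (g + 1)/(g + 6)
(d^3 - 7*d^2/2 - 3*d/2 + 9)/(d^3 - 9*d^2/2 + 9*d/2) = (2*d^2 - d - 6)/(d*(2*d - 3))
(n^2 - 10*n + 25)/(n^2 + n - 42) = (n^2 - 10*n + 25)/(n^2 + n - 42)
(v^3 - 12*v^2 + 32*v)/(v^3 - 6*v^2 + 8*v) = (v - 8)/(v - 2)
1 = 1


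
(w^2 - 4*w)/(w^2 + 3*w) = (w - 4)/(w + 3)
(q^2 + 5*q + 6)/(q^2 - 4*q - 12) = (q + 3)/(q - 6)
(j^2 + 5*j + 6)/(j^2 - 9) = (j + 2)/(j - 3)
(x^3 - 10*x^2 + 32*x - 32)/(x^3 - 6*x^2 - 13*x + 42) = (x^2 - 8*x + 16)/(x^2 - 4*x - 21)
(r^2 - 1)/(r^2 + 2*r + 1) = (r - 1)/(r + 1)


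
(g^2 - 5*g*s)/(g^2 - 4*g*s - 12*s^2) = g*(-g + 5*s)/(-g^2 + 4*g*s + 12*s^2)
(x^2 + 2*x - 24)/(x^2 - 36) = (x - 4)/(x - 6)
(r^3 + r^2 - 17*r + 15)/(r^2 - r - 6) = (r^2 + 4*r - 5)/(r + 2)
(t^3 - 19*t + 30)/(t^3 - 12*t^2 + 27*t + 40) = (t^3 - 19*t + 30)/(t^3 - 12*t^2 + 27*t + 40)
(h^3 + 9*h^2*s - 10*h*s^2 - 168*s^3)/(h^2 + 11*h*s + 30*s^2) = (h^2 + 3*h*s - 28*s^2)/(h + 5*s)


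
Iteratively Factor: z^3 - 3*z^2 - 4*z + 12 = (z - 2)*(z^2 - z - 6) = (z - 2)*(z + 2)*(z - 3)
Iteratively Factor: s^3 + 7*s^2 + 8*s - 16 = (s + 4)*(s^2 + 3*s - 4) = (s + 4)^2*(s - 1)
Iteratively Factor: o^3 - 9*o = (o)*(o^2 - 9) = o*(o - 3)*(o + 3)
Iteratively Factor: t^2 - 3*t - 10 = (t + 2)*(t - 5)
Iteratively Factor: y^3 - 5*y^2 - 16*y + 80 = (y - 4)*(y^2 - y - 20) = (y - 5)*(y - 4)*(y + 4)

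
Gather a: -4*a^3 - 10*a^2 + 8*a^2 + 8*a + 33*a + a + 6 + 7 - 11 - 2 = -4*a^3 - 2*a^2 + 42*a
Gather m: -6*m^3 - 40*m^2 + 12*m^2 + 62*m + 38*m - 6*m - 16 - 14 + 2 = -6*m^3 - 28*m^2 + 94*m - 28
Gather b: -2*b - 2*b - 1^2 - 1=-4*b - 2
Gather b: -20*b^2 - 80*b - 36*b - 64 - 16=-20*b^2 - 116*b - 80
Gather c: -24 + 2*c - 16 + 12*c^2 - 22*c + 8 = 12*c^2 - 20*c - 32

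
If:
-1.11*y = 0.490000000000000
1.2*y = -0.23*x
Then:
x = 2.30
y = -0.44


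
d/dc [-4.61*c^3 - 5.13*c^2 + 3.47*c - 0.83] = -13.83*c^2 - 10.26*c + 3.47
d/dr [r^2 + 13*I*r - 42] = 2*r + 13*I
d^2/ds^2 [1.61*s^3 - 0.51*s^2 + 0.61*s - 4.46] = 9.66*s - 1.02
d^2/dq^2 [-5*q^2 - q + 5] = -10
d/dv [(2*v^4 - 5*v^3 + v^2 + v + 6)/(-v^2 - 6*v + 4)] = (-4*v^5 - 31*v^4 + 92*v^3 - 65*v^2 + 20*v + 40)/(v^4 + 12*v^3 + 28*v^2 - 48*v + 16)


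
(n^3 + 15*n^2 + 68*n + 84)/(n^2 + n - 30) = (n^2 + 9*n + 14)/(n - 5)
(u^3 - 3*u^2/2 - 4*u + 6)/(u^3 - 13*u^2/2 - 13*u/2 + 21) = (u - 2)/(u - 7)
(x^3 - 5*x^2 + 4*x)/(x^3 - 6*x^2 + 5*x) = (x - 4)/(x - 5)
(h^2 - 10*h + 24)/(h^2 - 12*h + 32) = (h - 6)/(h - 8)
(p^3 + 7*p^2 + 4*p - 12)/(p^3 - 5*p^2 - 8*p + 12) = (p + 6)/(p - 6)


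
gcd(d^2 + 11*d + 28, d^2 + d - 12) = d + 4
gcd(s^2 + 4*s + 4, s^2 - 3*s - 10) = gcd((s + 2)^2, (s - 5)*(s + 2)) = s + 2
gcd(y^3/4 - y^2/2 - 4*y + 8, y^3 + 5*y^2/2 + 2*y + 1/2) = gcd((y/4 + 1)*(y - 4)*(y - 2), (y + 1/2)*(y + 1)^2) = 1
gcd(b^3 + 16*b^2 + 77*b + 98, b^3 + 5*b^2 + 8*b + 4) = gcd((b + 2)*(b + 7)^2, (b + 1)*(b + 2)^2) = b + 2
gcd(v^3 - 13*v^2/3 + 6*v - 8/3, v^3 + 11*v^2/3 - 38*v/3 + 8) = v^2 - 7*v/3 + 4/3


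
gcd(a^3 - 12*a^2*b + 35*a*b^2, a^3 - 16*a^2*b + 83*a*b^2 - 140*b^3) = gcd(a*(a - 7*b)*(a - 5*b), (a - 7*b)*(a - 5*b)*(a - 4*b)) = a^2 - 12*a*b + 35*b^2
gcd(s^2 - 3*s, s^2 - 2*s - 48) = 1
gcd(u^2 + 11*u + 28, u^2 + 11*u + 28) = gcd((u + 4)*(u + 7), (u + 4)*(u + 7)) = u^2 + 11*u + 28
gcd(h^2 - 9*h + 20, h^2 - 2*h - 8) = h - 4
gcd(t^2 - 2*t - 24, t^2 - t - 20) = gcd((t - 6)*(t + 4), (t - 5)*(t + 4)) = t + 4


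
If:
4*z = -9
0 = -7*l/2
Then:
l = 0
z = -9/4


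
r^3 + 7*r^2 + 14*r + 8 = (r + 1)*(r + 2)*(r + 4)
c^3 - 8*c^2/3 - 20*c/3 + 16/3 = (c - 4)*(c - 2/3)*(c + 2)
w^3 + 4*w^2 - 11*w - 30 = (w - 3)*(w + 2)*(w + 5)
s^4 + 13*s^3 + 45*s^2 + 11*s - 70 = (s - 1)*(s + 2)*(s + 5)*(s + 7)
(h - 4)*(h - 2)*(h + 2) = h^3 - 4*h^2 - 4*h + 16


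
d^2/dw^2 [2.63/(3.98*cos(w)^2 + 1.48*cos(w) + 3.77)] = (-166.641008*(1 - cos(w)^2)^2 - 46.475256*cos(w)^3 + 68.767136*cos(w)^2 + 107.62486*cos(w) + 99.238316)/(3.98*cos(w)^2 + 1.48*cos(w) + 3.77)^3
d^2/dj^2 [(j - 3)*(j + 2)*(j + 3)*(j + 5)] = 12*j^2 + 42*j + 2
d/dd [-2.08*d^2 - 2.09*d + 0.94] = -4.16*d - 2.09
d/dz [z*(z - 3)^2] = 3*(z - 3)*(z - 1)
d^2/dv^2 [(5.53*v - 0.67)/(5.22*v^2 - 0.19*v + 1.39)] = ((9.0962 - 173.1996*v)*(5.22*v^2 - 0.19*v + 1.39) + (5.53*v - 0.67)*(10.44*v - 0.19)*(20.88*v - 0.38))/(5.22*v^2 - 0.19*v + 1.39)^3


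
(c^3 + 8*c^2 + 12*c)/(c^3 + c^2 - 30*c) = (c + 2)/(c - 5)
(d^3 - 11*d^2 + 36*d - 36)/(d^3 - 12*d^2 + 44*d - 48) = (d - 3)/(d - 4)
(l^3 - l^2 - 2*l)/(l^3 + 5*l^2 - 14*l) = (l + 1)/(l + 7)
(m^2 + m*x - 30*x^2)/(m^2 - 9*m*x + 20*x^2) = (-m - 6*x)/(-m + 4*x)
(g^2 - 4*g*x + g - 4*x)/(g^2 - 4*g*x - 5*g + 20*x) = (g + 1)/(g - 5)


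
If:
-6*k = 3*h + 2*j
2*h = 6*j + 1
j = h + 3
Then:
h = -19/4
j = -7/4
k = 71/24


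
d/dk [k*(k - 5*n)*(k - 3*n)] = 3*k^2 - 16*k*n + 15*n^2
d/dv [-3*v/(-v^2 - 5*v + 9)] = 3*(-v^2 - 9)/(v^4 + 10*v^3 + 7*v^2 - 90*v + 81)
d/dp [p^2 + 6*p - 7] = 2*p + 6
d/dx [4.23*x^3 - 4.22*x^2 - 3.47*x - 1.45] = 12.69*x^2 - 8.44*x - 3.47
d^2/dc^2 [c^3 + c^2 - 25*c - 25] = 6*c + 2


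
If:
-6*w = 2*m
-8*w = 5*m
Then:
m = 0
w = 0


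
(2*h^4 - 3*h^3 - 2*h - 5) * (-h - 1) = -2*h^5 + h^4 + 3*h^3 + 2*h^2 + 7*h + 5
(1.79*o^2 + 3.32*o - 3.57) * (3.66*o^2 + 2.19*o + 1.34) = 6.5514*o^4 + 16.0713*o^3 - 3.3968*o^2 - 3.3695*o - 4.7838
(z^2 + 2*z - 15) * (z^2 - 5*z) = z^4 - 3*z^3 - 25*z^2 + 75*z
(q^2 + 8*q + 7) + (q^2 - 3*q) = 2*q^2 + 5*q + 7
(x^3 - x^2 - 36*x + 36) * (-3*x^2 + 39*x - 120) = -3*x^5 + 42*x^4 - 51*x^3 - 1392*x^2 + 5724*x - 4320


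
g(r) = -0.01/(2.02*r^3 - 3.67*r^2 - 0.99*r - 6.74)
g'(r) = -0.01*(-6.06*r^2 + 7.34*r + 0.99)/(2.02*r^3 - 3.67*r^2 - 0.99*r - 6.74)^2 = (0.0606*r^2 - 0.0734*r - 0.0099)/(-2.02*r^3 + 3.67*r^2 + 0.99*r + 6.74)^2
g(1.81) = 0.00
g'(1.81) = 0.00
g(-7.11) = 0.00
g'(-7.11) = 0.00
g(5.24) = -0.00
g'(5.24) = 0.00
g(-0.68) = 0.00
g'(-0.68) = 0.00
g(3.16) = -0.00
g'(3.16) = 0.00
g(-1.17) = 0.00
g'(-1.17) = 0.00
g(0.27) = 0.00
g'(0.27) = -0.00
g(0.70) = 0.00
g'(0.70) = -0.00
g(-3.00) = 0.00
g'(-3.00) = 0.00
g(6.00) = -0.00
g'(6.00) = 0.00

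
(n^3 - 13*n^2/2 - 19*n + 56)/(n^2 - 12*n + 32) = (n^2 + 3*n/2 - 7)/(n - 4)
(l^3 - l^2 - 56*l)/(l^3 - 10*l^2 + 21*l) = (l^2 - l - 56)/(l^2 - 10*l + 21)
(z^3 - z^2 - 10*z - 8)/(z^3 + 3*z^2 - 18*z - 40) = (z + 1)/(z + 5)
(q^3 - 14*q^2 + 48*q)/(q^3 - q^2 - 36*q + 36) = q*(q - 8)/(q^2 + 5*q - 6)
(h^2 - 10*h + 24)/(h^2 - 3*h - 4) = (h - 6)/(h + 1)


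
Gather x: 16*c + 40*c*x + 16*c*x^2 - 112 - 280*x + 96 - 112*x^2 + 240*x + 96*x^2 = 16*c + x^2*(16*c - 16) + x*(40*c - 40) - 16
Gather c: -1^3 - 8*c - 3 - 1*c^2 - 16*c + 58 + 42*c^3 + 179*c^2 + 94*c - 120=42*c^3 + 178*c^2 + 70*c - 66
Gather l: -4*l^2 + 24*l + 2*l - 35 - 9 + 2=-4*l^2 + 26*l - 42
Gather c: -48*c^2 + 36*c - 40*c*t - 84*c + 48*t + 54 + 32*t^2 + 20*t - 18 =-48*c^2 + c*(-40*t - 48) + 32*t^2 + 68*t + 36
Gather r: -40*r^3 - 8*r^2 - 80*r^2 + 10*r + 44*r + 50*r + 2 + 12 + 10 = -40*r^3 - 88*r^2 + 104*r + 24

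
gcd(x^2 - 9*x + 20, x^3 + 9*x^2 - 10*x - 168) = x - 4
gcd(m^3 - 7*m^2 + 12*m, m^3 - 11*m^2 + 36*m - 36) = m - 3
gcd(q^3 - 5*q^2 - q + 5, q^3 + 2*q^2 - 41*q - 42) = q + 1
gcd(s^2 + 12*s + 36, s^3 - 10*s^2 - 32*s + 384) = s + 6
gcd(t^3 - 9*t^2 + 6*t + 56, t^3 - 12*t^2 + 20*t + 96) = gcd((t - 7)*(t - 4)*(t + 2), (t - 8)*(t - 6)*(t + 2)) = t + 2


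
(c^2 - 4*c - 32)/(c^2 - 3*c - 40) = (c + 4)/(c + 5)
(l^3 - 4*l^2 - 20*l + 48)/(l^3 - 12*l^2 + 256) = (l^2 - 8*l + 12)/(l^2 - 16*l + 64)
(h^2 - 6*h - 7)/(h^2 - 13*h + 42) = (h + 1)/(h - 6)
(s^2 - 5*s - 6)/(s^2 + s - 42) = (s + 1)/(s + 7)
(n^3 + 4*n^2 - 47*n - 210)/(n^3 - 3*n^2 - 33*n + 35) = (n + 6)/(n - 1)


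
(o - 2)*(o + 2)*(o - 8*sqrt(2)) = o^3 - 8*sqrt(2)*o^2 - 4*o + 32*sqrt(2)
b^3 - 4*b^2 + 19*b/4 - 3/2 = (b - 2)*(b - 3/2)*(b - 1/2)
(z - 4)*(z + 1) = z^2 - 3*z - 4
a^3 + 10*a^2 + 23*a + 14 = (a + 1)*(a + 2)*(a + 7)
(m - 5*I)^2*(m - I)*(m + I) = m^4 - 10*I*m^3 - 24*m^2 - 10*I*m - 25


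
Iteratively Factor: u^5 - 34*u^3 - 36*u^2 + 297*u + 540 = (u + 3)*(u^4 - 3*u^3 - 25*u^2 + 39*u + 180) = (u + 3)^2*(u^3 - 6*u^2 - 7*u + 60) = (u - 5)*(u + 3)^2*(u^2 - u - 12) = (u - 5)*(u + 3)^3*(u - 4)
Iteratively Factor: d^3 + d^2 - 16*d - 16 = (d + 4)*(d^2 - 3*d - 4) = (d + 1)*(d + 4)*(d - 4)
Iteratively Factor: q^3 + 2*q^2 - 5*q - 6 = (q + 3)*(q^2 - q - 2) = (q - 2)*(q + 3)*(q + 1)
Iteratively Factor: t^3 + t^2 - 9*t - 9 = (t + 3)*(t^2 - 2*t - 3) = (t + 1)*(t + 3)*(t - 3)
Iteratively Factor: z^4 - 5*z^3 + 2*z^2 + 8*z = (z)*(z^3 - 5*z^2 + 2*z + 8) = z*(z - 4)*(z^2 - z - 2) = z*(z - 4)*(z + 1)*(z - 2)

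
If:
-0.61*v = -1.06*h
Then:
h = 0.575471698113208*v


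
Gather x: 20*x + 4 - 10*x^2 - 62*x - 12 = -10*x^2 - 42*x - 8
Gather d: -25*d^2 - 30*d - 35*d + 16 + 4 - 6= -25*d^2 - 65*d + 14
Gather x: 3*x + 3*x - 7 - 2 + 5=6*x - 4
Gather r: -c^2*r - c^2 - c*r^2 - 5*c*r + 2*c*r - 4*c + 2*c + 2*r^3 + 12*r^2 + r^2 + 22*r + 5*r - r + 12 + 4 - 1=-c^2 - 2*c + 2*r^3 + r^2*(13 - c) + r*(-c^2 - 3*c + 26) + 15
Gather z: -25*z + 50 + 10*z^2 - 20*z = 10*z^2 - 45*z + 50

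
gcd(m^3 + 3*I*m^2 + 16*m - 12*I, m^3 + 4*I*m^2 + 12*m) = m^2 + 4*I*m + 12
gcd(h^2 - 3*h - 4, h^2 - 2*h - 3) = h + 1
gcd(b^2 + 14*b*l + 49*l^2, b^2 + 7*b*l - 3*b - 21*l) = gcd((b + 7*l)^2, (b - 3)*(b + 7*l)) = b + 7*l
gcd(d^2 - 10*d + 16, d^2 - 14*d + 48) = d - 8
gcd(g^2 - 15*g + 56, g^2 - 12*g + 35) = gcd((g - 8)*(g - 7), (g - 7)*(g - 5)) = g - 7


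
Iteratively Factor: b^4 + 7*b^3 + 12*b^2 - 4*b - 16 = (b + 2)*(b^3 + 5*b^2 + 2*b - 8) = (b - 1)*(b + 2)*(b^2 + 6*b + 8) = (b - 1)*(b + 2)*(b + 4)*(b + 2)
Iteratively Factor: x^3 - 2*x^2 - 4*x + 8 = (x + 2)*(x^2 - 4*x + 4) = (x - 2)*(x + 2)*(x - 2)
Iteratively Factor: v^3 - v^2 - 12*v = (v - 4)*(v^2 + 3*v) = v*(v - 4)*(v + 3)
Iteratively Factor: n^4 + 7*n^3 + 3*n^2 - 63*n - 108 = (n - 3)*(n^3 + 10*n^2 + 33*n + 36) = (n - 3)*(n + 3)*(n^2 + 7*n + 12) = (n - 3)*(n + 3)*(n + 4)*(n + 3)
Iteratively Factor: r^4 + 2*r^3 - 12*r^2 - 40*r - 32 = (r + 2)*(r^3 - 12*r - 16) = (r + 2)^2*(r^2 - 2*r - 8) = (r - 4)*(r + 2)^2*(r + 2)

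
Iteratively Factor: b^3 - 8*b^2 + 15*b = (b)*(b^2 - 8*b + 15) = b*(b - 3)*(b - 5)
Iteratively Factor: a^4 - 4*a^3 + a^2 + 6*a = (a - 3)*(a^3 - a^2 - 2*a) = a*(a - 3)*(a^2 - a - 2) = a*(a - 3)*(a - 2)*(a + 1)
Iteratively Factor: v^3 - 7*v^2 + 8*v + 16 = (v + 1)*(v^2 - 8*v + 16) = (v - 4)*(v + 1)*(v - 4)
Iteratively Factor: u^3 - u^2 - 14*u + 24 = (u + 4)*(u^2 - 5*u + 6) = (u - 3)*(u + 4)*(u - 2)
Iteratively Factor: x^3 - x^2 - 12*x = (x)*(x^2 - x - 12) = x*(x - 4)*(x + 3)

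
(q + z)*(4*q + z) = 4*q^2 + 5*q*z + z^2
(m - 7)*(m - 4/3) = m^2 - 25*m/3 + 28/3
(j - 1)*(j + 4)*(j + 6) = j^3 + 9*j^2 + 14*j - 24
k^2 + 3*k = k*(k + 3)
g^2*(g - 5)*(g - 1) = g^4 - 6*g^3 + 5*g^2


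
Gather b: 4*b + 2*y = 4*b + 2*y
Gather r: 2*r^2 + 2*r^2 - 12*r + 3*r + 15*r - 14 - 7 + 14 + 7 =4*r^2 + 6*r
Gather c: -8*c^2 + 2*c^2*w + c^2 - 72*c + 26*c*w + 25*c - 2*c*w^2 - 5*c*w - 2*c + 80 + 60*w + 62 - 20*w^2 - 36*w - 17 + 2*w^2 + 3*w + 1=c^2*(2*w - 7) + c*(-2*w^2 + 21*w - 49) - 18*w^2 + 27*w + 126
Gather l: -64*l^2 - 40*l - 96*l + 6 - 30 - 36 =-64*l^2 - 136*l - 60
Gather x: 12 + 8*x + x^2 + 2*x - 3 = x^2 + 10*x + 9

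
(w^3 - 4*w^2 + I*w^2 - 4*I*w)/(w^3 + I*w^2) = (w - 4)/w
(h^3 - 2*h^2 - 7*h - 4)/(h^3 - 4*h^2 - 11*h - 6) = (h - 4)/(h - 6)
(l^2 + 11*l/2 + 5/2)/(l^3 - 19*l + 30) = (l + 1/2)/(l^2 - 5*l + 6)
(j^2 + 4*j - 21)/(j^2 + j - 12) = (j + 7)/(j + 4)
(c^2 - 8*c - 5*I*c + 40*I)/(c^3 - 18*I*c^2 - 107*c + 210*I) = (c - 8)/(c^2 - 13*I*c - 42)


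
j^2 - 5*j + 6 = (j - 3)*(j - 2)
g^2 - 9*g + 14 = (g - 7)*(g - 2)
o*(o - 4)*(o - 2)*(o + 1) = o^4 - 5*o^3 + 2*o^2 + 8*o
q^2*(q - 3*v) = q^3 - 3*q^2*v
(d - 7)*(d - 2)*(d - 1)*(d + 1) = d^4 - 9*d^3 + 13*d^2 + 9*d - 14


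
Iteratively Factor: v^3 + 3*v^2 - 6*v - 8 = (v + 1)*(v^2 + 2*v - 8) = (v + 1)*(v + 4)*(v - 2)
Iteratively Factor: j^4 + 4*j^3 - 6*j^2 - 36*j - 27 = (j + 3)*(j^3 + j^2 - 9*j - 9) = (j + 1)*(j + 3)*(j^2 - 9) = (j + 1)*(j + 3)^2*(j - 3)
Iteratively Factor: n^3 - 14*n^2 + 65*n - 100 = (n - 5)*(n^2 - 9*n + 20) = (n - 5)^2*(n - 4)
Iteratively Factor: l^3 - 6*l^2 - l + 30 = (l - 3)*(l^2 - 3*l - 10) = (l - 5)*(l - 3)*(l + 2)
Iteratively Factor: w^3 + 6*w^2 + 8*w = (w + 4)*(w^2 + 2*w) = w*(w + 4)*(w + 2)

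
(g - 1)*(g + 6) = g^2 + 5*g - 6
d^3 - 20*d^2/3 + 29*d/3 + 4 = (d - 4)*(d - 3)*(d + 1/3)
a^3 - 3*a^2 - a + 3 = (a - 3)*(a - 1)*(a + 1)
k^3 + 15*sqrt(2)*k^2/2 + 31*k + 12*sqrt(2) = (k + sqrt(2)/2)*(k + 3*sqrt(2))*(k + 4*sqrt(2))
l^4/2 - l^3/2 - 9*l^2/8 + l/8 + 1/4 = (l/2 + 1/2)*(l - 2)*(l - 1/2)*(l + 1/2)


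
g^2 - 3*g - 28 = (g - 7)*(g + 4)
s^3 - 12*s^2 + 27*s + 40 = (s - 8)*(s - 5)*(s + 1)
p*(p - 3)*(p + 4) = p^3 + p^2 - 12*p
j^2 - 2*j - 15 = (j - 5)*(j + 3)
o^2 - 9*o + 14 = (o - 7)*(o - 2)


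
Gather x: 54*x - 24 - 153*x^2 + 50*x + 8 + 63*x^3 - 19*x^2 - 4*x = 63*x^3 - 172*x^2 + 100*x - 16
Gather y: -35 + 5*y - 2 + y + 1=6*y - 36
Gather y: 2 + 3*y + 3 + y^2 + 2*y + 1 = y^2 + 5*y + 6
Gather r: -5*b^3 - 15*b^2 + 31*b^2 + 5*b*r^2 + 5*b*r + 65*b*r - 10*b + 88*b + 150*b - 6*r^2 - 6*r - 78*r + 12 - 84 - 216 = -5*b^3 + 16*b^2 + 228*b + r^2*(5*b - 6) + r*(70*b - 84) - 288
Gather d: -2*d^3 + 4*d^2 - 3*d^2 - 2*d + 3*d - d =-2*d^3 + d^2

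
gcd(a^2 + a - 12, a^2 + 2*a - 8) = a + 4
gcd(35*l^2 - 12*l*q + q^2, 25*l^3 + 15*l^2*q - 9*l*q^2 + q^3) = -5*l + q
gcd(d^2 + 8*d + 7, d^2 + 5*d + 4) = d + 1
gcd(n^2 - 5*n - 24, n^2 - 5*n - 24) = n^2 - 5*n - 24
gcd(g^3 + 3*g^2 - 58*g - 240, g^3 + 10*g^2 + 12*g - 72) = g + 6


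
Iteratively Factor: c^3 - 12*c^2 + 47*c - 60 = (c - 5)*(c^2 - 7*c + 12) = (c - 5)*(c - 3)*(c - 4)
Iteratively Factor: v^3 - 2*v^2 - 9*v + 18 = (v + 3)*(v^2 - 5*v + 6) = (v - 3)*(v + 3)*(v - 2)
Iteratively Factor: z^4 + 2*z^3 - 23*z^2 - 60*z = (z)*(z^3 + 2*z^2 - 23*z - 60) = z*(z - 5)*(z^2 + 7*z + 12) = z*(z - 5)*(z + 3)*(z + 4)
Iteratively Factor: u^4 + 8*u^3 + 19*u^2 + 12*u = (u)*(u^3 + 8*u^2 + 19*u + 12) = u*(u + 4)*(u^2 + 4*u + 3) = u*(u + 3)*(u + 4)*(u + 1)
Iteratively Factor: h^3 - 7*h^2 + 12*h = (h)*(h^2 - 7*h + 12) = h*(h - 4)*(h - 3)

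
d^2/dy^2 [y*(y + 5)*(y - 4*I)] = 6*y + 10 - 8*I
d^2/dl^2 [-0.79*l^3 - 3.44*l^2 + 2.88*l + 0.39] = -4.74*l - 6.88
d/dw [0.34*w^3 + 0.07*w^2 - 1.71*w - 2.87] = 1.02*w^2 + 0.14*w - 1.71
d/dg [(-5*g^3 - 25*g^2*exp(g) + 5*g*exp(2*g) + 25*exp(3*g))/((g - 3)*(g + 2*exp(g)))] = 5*((g - 3)*(g + 2*exp(g))*(-5*g^2*exp(g) - 3*g^2 + 2*g*exp(2*g) - 10*g*exp(g) + 15*exp(3*g) + exp(2*g)) + (g - 3)*(2*exp(g) + 1)*(g^3 + 5*g^2*exp(g) - g*exp(2*g) - 5*exp(3*g)) + (g + 2*exp(g))*(g^3 + 5*g^2*exp(g) - g*exp(2*g) - 5*exp(3*g)))/((g - 3)^2*(g + 2*exp(g))^2)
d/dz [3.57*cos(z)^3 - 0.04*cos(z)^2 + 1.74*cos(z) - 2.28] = (-10.71*cos(z)^2 + 0.08*cos(z) - 1.74)*sin(z)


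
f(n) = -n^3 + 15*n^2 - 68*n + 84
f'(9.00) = -41.00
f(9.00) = -42.00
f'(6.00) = 4.00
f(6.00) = 0.00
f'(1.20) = -36.32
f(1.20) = 22.27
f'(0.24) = -60.97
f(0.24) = 68.53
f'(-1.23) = -109.44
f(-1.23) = 192.19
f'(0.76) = -46.93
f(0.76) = 40.55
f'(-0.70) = -90.47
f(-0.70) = 139.29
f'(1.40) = -31.88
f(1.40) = 15.46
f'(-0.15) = -72.57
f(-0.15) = 94.54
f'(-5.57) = -328.17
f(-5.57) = 1100.94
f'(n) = -3*n^2 + 30*n - 68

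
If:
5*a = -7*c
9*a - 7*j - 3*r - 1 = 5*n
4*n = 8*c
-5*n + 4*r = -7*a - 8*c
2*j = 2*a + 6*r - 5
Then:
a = -21/76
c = 15/76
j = -313/304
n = 15/38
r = 177/304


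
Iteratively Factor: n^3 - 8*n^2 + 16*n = (n - 4)*(n^2 - 4*n) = (n - 4)^2*(n)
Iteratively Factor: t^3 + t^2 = (t + 1)*(t^2) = t*(t + 1)*(t)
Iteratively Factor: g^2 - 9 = (g + 3)*(g - 3)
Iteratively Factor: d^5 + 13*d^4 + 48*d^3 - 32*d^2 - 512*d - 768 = (d + 4)*(d^4 + 9*d^3 + 12*d^2 - 80*d - 192) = (d + 4)^2*(d^3 + 5*d^2 - 8*d - 48) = (d + 4)^3*(d^2 + d - 12) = (d + 4)^4*(d - 3)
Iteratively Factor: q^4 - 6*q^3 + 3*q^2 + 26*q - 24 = (q - 1)*(q^3 - 5*q^2 - 2*q + 24) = (q - 1)*(q + 2)*(q^2 - 7*q + 12) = (q - 4)*(q - 1)*(q + 2)*(q - 3)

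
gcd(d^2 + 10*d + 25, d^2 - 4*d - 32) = 1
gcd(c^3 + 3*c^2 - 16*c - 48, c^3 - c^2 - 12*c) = c^2 - c - 12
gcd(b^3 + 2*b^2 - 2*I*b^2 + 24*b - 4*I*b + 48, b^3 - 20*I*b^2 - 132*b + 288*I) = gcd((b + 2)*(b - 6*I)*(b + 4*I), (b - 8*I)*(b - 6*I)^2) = b - 6*I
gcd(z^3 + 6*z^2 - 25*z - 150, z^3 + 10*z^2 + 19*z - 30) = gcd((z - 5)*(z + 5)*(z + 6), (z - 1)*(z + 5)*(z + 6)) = z^2 + 11*z + 30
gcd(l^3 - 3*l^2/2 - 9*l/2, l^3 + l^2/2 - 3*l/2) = l^2 + 3*l/2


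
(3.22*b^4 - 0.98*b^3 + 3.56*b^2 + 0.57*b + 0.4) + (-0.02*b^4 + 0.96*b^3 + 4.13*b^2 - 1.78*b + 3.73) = 3.2*b^4 - 0.02*b^3 + 7.69*b^2 - 1.21*b + 4.13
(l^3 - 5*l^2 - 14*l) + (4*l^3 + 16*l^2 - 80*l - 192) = 5*l^3 + 11*l^2 - 94*l - 192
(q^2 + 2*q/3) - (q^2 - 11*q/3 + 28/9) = 13*q/3 - 28/9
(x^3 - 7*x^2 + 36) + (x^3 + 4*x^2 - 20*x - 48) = 2*x^3 - 3*x^2 - 20*x - 12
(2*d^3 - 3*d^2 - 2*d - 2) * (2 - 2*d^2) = -4*d^5 + 6*d^4 + 8*d^3 - 2*d^2 - 4*d - 4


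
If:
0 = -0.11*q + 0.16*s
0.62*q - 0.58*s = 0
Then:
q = 0.00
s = 0.00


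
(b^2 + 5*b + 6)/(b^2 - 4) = (b + 3)/(b - 2)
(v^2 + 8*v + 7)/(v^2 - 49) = (v + 1)/(v - 7)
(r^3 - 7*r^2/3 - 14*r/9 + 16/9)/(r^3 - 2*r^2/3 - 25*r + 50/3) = (3*r^2 - 5*r - 8)/(3*(r^2 - 25))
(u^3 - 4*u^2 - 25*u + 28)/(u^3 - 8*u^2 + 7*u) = (u + 4)/u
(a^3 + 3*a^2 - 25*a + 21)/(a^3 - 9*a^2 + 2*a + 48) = (a^2 + 6*a - 7)/(a^2 - 6*a - 16)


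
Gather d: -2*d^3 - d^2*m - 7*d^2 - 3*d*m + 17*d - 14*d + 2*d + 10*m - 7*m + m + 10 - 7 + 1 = -2*d^3 + d^2*(-m - 7) + d*(5 - 3*m) + 4*m + 4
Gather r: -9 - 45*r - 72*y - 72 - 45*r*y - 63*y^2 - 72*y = r*(-45*y - 45) - 63*y^2 - 144*y - 81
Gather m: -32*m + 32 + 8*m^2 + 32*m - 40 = 8*m^2 - 8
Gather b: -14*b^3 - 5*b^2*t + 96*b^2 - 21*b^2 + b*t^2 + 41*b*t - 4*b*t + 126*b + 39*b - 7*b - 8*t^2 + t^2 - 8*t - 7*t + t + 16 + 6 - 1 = -14*b^3 + b^2*(75 - 5*t) + b*(t^2 + 37*t + 158) - 7*t^2 - 14*t + 21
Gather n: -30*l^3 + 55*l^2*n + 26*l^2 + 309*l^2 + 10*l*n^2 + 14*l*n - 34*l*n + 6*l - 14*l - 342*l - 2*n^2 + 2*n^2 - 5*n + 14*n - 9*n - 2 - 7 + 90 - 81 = -30*l^3 + 335*l^2 + 10*l*n^2 - 350*l + n*(55*l^2 - 20*l)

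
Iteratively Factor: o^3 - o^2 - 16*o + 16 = (o - 4)*(o^2 + 3*o - 4) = (o - 4)*(o + 4)*(o - 1)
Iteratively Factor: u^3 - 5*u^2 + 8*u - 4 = (u - 1)*(u^2 - 4*u + 4) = (u - 2)*(u - 1)*(u - 2)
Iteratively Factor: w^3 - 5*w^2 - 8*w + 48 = (w - 4)*(w^2 - w - 12) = (w - 4)*(w + 3)*(w - 4)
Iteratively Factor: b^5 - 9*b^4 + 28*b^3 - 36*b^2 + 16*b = (b - 4)*(b^4 - 5*b^3 + 8*b^2 - 4*b) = (b - 4)*(b - 1)*(b^3 - 4*b^2 + 4*b) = (b - 4)*(b - 2)*(b - 1)*(b^2 - 2*b) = b*(b - 4)*(b - 2)*(b - 1)*(b - 2)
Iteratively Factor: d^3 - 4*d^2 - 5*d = (d + 1)*(d^2 - 5*d) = d*(d + 1)*(d - 5)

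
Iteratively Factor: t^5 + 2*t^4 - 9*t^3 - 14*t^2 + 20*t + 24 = (t + 1)*(t^4 + t^3 - 10*t^2 - 4*t + 24) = (t - 2)*(t + 1)*(t^3 + 3*t^2 - 4*t - 12) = (t - 2)*(t + 1)*(t + 3)*(t^2 - 4) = (t - 2)*(t + 1)*(t + 2)*(t + 3)*(t - 2)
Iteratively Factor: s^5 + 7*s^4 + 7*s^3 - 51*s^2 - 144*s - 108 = (s - 3)*(s^4 + 10*s^3 + 37*s^2 + 60*s + 36) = (s - 3)*(s + 3)*(s^3 + 7*s^2 + 16*s + 12) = (s - 3)*(s + 2)*(s + 3)*(s^2 + 5*s + 6) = (s - 3)*(s + 2)*(s + 3)^2*(s + 2)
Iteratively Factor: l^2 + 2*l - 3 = (l - 1)*(l + 3)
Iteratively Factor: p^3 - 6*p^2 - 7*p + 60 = (p + 3)*(p^2 - 9*p + 20) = (p - 5)*(p + 3)*(p - 4)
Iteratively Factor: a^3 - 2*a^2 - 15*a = (a)*(a^2 - 2*a - 15) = a*(a - 5)*(a + 3)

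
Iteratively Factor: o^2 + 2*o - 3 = (o + 3)*(o - 1)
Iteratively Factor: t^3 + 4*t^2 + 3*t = (t + 1)*(t^2 + 3*t) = t*(t + 1)*(t + 3)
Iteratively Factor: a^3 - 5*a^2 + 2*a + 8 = (a - 4)*(a^2 - a - 2) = (a - 4)*(a + 1)*(a - 2)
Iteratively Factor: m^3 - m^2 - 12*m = (m - 4)*(m^2 + 3*m) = m*(m - 4)*(m + 3)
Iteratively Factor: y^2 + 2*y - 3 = (y + 3)*(y - 1)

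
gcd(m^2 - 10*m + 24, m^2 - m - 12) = m - 4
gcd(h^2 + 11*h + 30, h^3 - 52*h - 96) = h + 6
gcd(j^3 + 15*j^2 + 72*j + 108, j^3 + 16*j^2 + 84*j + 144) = j^2 + 12*j + 36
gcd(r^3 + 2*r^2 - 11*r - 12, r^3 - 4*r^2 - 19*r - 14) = r + 1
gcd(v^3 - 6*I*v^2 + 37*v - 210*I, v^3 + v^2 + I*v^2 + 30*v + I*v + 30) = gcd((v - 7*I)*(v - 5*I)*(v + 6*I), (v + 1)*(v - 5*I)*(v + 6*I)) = v^2 + I*v + 30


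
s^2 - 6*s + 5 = (s - 5)*(s - 1)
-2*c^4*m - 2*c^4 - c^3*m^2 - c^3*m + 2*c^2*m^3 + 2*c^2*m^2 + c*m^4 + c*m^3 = (-c + m)*(c + m)*(2*c + m)*(c*m + c)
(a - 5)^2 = a^2 - 10*a + 25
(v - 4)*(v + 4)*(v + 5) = v^3 + 5*v^2 - 16*v - 80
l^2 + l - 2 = (l - 1)*(l + 2)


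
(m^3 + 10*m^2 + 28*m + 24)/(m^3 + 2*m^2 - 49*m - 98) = (m^2 + 8*m + 12)/(m^2 - 49)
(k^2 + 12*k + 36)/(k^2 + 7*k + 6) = (k + 6)/(k + 1)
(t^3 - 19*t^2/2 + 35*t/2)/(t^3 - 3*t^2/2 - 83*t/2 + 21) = t*(2*t - 5)/(2*t^2 + 11*t - 6)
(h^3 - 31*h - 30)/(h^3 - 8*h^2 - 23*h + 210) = (h + 1)/(h - 7)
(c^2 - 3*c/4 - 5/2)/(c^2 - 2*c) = (c + 5/4)/c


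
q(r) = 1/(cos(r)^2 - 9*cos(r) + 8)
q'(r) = (2*sin(r)*cos(r) - 9*sin(r))/(cos(r)^2 - 9*cos(r) + 8)^2 = (2*cos(r) - 9)*sin(r)/(cos(r)^2 - 9*cos(r) + 8)^2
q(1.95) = 0.09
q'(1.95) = -0.07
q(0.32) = 2.79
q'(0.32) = -17.44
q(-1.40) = 0.15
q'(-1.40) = 0.20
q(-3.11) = 0.06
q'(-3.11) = 0.00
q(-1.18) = 0.21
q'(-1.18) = 0.34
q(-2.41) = 0.07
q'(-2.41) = 0.03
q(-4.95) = 0.17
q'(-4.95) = -0.24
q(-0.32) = 2.79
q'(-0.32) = 17.44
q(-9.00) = 0.06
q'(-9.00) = 0.02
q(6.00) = 3.57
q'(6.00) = 25.16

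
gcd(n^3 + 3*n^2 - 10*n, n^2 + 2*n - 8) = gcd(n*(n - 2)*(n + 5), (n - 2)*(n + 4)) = n - 2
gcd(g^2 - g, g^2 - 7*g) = g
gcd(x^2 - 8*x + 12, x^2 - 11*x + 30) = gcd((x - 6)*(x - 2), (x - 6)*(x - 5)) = x - 6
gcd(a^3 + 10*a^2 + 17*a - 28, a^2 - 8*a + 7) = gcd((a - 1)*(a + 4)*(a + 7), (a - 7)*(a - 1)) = a - 1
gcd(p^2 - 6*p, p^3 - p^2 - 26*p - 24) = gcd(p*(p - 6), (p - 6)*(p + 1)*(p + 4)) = p - 6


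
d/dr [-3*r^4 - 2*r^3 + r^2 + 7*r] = -12*r^3 - 6*r^2 + 2*r + 7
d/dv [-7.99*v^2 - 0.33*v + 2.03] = -15.98*v - 0.33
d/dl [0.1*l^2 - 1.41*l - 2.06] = 0.2*l - 1.41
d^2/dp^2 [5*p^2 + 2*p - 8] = 10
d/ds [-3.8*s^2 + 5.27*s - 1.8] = 5.27 - 7.6*s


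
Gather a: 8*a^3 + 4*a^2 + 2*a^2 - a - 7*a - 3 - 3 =8*a^3 + 6*a^2 - 8*a - 6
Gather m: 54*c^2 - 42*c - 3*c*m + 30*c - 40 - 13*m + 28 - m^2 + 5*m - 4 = 54*c^2 - 12*c - m^2 + m*(-3*c - 8) - 16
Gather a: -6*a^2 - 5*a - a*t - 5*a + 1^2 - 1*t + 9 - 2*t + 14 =-6*a^2 + a*(-t - 10) - 3*t + 24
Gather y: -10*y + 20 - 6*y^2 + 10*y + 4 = 24 - 6*y^2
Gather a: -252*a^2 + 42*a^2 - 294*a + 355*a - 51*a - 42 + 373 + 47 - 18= -210*a^2 + 10*a + 360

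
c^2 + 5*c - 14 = (c - 2)*(c + 7)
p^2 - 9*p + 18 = (p - 6)*(p - 3)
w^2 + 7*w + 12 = (w + 3)*(w + 4)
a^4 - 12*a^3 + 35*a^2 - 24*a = a*(a - 8)*(a - 3)*(a - 1)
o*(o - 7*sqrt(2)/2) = o^2 - 7*sqrt(2)*o/2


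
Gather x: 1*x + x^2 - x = x^2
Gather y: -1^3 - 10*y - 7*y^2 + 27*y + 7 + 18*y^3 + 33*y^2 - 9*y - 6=18*y^3 + 26*y^2 + 8*y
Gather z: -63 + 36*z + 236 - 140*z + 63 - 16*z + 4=240 - 120*z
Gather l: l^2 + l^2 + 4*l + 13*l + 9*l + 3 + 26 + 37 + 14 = 2*l^2 + 26*l + 80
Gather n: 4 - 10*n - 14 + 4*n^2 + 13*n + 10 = 4*n^2 + 3*n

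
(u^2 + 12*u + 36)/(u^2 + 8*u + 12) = (u + 6)/(u + 2)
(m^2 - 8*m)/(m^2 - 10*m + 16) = m/(m - 2)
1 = 1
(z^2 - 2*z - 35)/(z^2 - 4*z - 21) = (z + 5)/(z + 3)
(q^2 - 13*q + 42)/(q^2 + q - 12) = (q^2 - 13*q + 42)/(q^2 + q - 12)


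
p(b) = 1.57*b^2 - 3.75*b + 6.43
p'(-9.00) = -32.01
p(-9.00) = 167.35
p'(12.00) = 33.93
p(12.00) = 187.51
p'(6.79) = 17.57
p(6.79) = 53.35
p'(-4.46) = -17.75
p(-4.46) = 54.38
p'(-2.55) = -11.76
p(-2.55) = 26.20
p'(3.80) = 8.18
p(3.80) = 14.85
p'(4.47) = 10.29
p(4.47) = 21.04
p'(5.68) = 14.09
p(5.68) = 35.78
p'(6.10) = 15.40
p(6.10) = 41.97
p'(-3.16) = -13.67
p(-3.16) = 33.96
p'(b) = 3.14*b - 3.75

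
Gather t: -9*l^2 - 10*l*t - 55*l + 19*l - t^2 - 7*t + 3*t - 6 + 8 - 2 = -9*l^2 - 36*l - t^2 + t*(-10*l - 4)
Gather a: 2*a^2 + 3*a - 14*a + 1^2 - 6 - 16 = 2*a^2 - 11*a - 21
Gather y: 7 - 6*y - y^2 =-y^2 - 6*y + 7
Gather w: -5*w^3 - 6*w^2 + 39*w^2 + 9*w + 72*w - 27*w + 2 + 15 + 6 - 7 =-5*w^3 + 33*w^2 + 54*w + 16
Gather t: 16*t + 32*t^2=32*t^2 + 16*t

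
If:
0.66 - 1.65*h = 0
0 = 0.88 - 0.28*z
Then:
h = 0.40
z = 3.14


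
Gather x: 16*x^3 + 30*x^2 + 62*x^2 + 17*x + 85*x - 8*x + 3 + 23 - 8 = 16*x^3 + 92*x^2 + 94*x + 18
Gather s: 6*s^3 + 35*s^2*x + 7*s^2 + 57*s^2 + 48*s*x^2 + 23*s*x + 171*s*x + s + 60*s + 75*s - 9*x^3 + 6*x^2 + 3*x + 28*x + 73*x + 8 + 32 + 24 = 6*s^3 + s^2*(35*x + 64) + s*(48*x^2 + 194*x + 136) - 9*x^3 + 6*x^2 + 104*x + 64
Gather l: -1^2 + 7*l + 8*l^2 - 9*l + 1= 8*l^2 - 2*l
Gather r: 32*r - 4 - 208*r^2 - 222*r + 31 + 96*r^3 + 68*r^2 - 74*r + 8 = 96*r^3 - 140*r^2 - 264*r + 35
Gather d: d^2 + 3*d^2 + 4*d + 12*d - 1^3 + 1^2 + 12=4*d^2 + 16*d + 12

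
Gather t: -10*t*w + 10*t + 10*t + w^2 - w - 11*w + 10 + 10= t*(20 - 10*w) + w^2 - 12*w + 20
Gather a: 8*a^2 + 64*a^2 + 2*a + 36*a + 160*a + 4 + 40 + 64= 72*a^2 + 198*a + 108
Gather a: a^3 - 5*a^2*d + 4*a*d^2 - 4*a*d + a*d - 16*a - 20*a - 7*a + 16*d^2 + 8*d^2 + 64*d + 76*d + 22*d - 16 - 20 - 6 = a^3 - 5*a^2*d + a*(4*d^2 - 3*d - 43) + 24*d^2 + 162*d - 42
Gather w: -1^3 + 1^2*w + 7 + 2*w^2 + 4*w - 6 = 2*w^2 + 5*w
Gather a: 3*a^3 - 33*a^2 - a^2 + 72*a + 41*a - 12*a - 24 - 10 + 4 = 3*a^3 - 34*a^2 + 101*a - 30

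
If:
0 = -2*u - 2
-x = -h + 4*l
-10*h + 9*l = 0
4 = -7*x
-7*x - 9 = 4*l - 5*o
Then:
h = 36/217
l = 40/217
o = 249/217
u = -1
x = -4/7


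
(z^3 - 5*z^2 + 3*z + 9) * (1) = z^3 - 5*z^2 + 3*z + 9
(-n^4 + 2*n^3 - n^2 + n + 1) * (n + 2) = -n^5 + 3*n^3 - n^2 + 3*n + 2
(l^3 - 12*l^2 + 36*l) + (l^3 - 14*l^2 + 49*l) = 2*l^3 - 26*l^2 + 85*l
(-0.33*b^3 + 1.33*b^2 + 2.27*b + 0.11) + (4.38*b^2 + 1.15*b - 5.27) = -0.33*b^3 + 5.71*b^2 + 3.42*b - 5.16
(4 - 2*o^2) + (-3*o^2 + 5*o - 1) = -5*o^2 + 5*o + 3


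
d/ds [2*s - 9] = 2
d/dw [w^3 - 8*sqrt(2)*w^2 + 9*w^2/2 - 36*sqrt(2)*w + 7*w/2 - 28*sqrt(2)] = 3*w^2 - 16*sqrt(2)*w + 9*w - 36*sqrt(2) + 7/2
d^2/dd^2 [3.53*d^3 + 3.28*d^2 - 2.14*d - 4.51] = 21.18*d + 6.56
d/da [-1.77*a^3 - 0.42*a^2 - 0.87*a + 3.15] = -5.31*a^2 - 0.84*a - 0.87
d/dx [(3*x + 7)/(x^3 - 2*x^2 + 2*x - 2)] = (-6*x^3 - 15*x^2 + 28*x - 20)/(x^6 - 4*x^5 + 8*x^4 - 12*x^3 + 12*x^2 - 8*x + 4)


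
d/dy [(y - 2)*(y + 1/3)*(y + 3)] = 3*y^2 + 8*y/3 - 17/3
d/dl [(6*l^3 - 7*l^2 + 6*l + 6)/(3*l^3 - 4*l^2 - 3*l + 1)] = (-3*l^4 - 72*l^3 + 9*l^2 + 34*l + 24)/(9*l^6 - 24*l^5 - 2*l^4 + 30*l^3 + l^2 - 6*l + 1)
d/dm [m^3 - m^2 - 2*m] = 3*m^2 - 2*m - 2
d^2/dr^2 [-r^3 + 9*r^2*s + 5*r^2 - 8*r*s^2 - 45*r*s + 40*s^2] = -6*r + 18*s + 10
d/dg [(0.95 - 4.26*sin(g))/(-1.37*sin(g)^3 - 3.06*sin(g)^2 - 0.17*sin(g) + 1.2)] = (-11.6724*sin(g)^3 - 9.1311*sin(g)^2 + 5.814*sin(g) - 4.9505)*cos(g)/(1.8769*sin(g)^6 + 8.3844*sin(g)^5 + 9.8294*sin(g)^4 - 2.2476*sin(g)^3 - 7.3151*sin(g)^2 - 0.408*sin(g) + 1.44)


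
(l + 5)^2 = l^2 + 10*l + 25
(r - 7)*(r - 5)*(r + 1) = r^3 - 11*r^2 + 23*r + 35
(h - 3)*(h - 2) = h^2 - 5*h + 6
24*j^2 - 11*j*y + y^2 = (-8*j + y)*(-3*j + y)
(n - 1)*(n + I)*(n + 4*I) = n^3 - n^2 + 5*I*n^2 - 4*n - 5*I*n + 4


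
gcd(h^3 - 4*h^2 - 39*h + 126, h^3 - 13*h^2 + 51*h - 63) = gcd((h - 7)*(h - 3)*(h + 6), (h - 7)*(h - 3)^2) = h^2 - 10*h + 21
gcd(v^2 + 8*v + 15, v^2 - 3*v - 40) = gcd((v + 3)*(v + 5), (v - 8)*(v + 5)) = v + 5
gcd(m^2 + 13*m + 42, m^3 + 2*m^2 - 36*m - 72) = m + 6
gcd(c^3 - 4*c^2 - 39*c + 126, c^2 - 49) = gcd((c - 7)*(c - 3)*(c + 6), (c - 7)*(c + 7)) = c - 7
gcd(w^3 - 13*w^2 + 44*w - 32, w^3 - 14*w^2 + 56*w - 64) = w^2 - 12*w + 32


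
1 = 1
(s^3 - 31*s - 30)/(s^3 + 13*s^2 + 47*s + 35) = (s - 6)/(s + 7)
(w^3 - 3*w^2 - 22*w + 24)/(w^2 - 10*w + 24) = (w^2 + 3*w - 4)/(w - 4)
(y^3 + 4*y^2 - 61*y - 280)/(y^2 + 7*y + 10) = (y^2 - y - 56)/(y + 2)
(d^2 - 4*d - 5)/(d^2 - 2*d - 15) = (d + 1)/(d + 3)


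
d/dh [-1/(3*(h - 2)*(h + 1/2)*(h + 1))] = 2*(6*h^2 - 2*h - 5)/(3*(4*h^6 - 4*h^5 - 19*h^4 + 2*h^3 + 29*h^2 + 20*h + 4))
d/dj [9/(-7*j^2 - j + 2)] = 9*(14*j + 1)/(7*j^2 + j - 2)^2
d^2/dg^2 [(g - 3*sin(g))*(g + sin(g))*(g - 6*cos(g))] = 2*g^2*sin(g) + 6*g^2*cos(g) + 24*g*sin(g) - 24*g*sin(2*g) - 8*g*cos(g) - 6*g*cos(2*g) + 6*g - 4*sin(g) - 6*sin(2*g) - 33*cos(g)/2 + 24*cos(2*g) + 81*cos(3*g)/2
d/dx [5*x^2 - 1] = 10*x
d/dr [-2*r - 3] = -2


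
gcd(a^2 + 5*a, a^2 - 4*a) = a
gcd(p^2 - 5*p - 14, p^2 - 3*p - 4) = 1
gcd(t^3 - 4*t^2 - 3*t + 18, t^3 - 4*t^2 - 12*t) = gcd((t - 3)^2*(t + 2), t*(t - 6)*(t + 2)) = t + 2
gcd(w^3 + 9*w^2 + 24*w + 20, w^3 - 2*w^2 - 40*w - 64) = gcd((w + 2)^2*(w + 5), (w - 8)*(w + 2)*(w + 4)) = w + 2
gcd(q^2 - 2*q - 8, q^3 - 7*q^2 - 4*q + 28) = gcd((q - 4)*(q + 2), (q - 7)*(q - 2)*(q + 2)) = q + 2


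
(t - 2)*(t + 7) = t^2 + 5*t - 14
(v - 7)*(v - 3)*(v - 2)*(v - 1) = v^4 - 13*v^3 + 53*v^2 - 83*v + 42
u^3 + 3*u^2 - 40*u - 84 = (u - 6)*(u + 2)*(u + 7)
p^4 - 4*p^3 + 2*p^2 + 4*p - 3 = (p - 3)*(p - 1)^2*(p + 1)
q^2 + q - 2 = (q - 1)*(q + 2)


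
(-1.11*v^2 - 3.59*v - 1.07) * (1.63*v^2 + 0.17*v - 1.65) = -1.8093*v^4 - 6.0404*v^3 - 0.5229*v^2 + 5.7416*v + 1.7655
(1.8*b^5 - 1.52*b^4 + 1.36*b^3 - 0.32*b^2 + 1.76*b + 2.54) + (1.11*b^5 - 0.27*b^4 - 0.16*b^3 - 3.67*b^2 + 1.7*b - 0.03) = 2.91*b^5 - 1.79*b^4 + 1.2*b^3 - 3.99*b^2 + 3.46*b + 2.51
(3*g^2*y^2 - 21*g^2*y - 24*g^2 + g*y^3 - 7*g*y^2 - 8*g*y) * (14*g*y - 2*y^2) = 42*g^3*y^3 - 294*g^3*y^2 - 336*g^3*y + 8*g^2*y^4 - 56*g^2*y^3 - 64*g^2*y^2 - 2*g*y^5 + 14*g*y^4 + 16*g*y^3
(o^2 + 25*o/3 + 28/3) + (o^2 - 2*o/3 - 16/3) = 2*o^2 + 23*o/3 + 4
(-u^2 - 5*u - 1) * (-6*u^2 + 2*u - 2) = 6*u^4 + 28*u^3 - 2*u^2 + 8*u + 2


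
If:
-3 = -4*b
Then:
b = 3/4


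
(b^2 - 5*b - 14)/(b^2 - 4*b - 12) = (b - 7)/(b - 6)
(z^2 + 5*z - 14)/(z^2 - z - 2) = (z + 7)/(z + 1)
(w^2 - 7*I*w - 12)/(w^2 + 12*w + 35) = (w^2 - 7*I*w - 12)/(w^2 + 12*w + 35)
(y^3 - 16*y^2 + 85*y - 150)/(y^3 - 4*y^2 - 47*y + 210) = (y - 5)/(y + 7)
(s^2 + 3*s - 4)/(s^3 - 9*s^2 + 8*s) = (s + 4)/(s*(s - 8))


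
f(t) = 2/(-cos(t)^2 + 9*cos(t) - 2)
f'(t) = 2*(-2*sin(t)*cos(t) + 9*sin(t))/(-cos(t)^2 + 9*cos(t) - 2)^2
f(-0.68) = 0.46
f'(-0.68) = -0.49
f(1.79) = -0.50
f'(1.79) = 1.15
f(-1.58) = -0.96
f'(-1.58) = -4.16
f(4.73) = -1.09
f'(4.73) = -5.28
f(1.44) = -2.37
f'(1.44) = 24.37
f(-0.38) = 0.36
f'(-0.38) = -0.18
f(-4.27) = -0.33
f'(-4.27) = 0.49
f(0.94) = 0.68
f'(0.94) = 1.44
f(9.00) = -0.18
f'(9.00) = 0.07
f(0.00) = 0.33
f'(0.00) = 0.00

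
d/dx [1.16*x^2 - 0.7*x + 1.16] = 2.32*x - 0.7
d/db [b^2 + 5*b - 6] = 2*b + 5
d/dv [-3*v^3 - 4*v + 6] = -9*v^2 - 4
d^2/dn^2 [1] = 0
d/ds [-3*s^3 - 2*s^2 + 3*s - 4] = -9*s^2 - 4*s + 3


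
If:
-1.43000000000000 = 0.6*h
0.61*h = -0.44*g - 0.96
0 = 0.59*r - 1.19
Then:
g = 1.12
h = -2.38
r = 2.02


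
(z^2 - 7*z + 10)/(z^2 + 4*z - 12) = (z - 5)/(z + 6)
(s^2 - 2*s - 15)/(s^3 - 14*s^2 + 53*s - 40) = (s + 3)/(s^2 - 9*s + 8)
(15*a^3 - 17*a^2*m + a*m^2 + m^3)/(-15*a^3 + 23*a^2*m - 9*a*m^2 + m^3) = (-5*a - m)/(5*a - m)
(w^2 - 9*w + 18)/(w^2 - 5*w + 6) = (w - 6)/(w - 2)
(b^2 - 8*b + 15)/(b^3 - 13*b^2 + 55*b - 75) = 1/(b - 5)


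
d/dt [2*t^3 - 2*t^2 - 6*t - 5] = 6*t^2 - 4*t - 6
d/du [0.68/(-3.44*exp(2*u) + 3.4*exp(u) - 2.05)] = (4.6784*exp(u) - 2.312)*exp(u)/(3.44*exp(2*u) - 3.4*exp(u) + 2.05)^2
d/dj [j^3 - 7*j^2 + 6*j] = 3*j^2 - 14*j + 6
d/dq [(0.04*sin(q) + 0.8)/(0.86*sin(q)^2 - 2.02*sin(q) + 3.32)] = (-0.0344*sin(q)^2 - 1.376*sin(q) + 1.7488)*cos(q)/(0.7396*sin(q)^4 - 3.4744*sin(q)^3 + 9.7908*sin(q)^2 - 13.4128*sin(q) + 11.0224)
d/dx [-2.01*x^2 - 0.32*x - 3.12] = -4.02*x - 0.32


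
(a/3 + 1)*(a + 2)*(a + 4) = a^3/3 + 3*a^2 + 26*a/3 + 8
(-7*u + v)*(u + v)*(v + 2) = -7*u^2*v - 14*u^2 - 6*u*v^2 - 12*u*v + v^3 + 2*v^2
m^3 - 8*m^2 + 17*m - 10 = (m - 5)*(m - 2)*(m - 1)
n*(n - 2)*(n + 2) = n^3 - 4*n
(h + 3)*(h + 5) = h^2 + 8*h + 15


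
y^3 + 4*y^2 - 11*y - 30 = (y - 3)*(y + 2)*(y + 5)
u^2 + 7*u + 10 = (u + 2)*(u + 5)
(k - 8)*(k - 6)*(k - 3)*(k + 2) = k^4 - 15*k^3 + 56*k^2 + 36*k - 288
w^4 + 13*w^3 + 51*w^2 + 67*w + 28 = (w + 1)^2*(w + 4)*(w + 7)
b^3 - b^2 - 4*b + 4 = (b - 2)*(b - 1)*(b + 2)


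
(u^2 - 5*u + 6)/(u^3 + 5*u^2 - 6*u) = (u^2 - 5*u + 6)/(u*(u^2 + 5*u - 6))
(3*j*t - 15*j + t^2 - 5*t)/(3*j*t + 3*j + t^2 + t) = (t - 5)/(t + 1)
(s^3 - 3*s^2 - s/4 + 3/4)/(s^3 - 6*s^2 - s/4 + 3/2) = (s - 3)/(s - 6)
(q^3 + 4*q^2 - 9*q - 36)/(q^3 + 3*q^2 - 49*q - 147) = (q^2 + q - 12)/(q^2 - 49)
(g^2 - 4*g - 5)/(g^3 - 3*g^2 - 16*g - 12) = (g - 5)/(g^2 - 4*g - 12)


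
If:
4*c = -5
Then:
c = -5/4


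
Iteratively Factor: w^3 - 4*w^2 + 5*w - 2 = (w - 1)*(w^2 - 3*w + 2) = (w - 1)^2*(w - 2)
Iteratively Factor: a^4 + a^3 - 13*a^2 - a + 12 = (a + 1)*(a^3 - 13*a + 12) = (a + 1)*(a + 4)*(a^2 - 4*a + 3) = (a - 3)*(a + 1)*(a + 4)*(a - 1)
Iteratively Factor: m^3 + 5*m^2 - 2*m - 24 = (m + 4)*(m^2 + m - 6) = (m - 2)*(m + 4)*(m + 3)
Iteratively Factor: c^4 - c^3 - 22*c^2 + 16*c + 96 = (c + 2)*(c^3 - 3*c^2 - 16*c + 48) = (c - 4)*(c + 2)*(c^2 + c - 12) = (c - 4)*(c + 2)*(c + 4)*(c - 3)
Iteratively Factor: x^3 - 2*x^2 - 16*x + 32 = (x + 4)*(x^2 - 6*x + 8) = (x - 4)*(x + 4)*(x - 2)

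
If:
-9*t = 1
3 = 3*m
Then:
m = 1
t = -1/9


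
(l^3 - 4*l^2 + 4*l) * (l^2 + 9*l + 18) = l^5 + 5*l^4 - 14*l^3 - 36*l^2 + 72*l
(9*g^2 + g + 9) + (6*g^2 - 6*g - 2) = 15*g^2 - 5*g + 7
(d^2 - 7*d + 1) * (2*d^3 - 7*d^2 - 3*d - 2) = 2*d^5 - 21*d^4 + 48*d^3 + 12*d^2 + 11*d - 2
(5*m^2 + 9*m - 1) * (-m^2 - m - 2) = -5*m^4 - 14*m^3 - 18*m^2 - 17*m + 2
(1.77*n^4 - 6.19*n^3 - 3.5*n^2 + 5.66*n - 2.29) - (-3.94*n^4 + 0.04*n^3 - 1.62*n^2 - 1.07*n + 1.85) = 5.71*n^4 - 6.23*n^3 - 1.88*n^2 + 6.73*n - 4.14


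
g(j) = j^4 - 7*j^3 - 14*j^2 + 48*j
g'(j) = 4*j^3 - 21*j^2 - 28*j + 48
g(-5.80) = 1748.07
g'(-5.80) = -1276.49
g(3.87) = -205.33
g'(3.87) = -143.03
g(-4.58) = 599.00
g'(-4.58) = -648.55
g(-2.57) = -53.38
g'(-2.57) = -86.64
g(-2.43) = -64.00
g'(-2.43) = -65.36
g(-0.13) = -6.46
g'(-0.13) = 51.28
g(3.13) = -105.59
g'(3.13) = -122.72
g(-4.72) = 693.95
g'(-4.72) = -708.30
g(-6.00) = 2016.00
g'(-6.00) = -1404.00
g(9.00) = 756.00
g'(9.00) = 1011.00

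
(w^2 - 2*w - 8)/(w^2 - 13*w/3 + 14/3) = 3*(w^2 - 2*w - 8)/(3*w^2 - 13*w + 14)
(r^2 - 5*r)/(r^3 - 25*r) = 1/(r + 5)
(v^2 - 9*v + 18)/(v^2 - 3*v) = (v - 6)/v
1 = 1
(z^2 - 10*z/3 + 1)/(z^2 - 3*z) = (z - 1/3)/z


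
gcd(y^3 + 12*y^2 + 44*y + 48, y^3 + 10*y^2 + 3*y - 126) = y + 6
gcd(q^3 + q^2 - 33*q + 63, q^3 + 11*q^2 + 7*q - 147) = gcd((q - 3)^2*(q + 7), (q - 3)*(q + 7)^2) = q^2 + 4*q - 21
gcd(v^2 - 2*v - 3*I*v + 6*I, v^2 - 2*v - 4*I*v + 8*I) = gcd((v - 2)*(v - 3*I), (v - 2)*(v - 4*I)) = v - 2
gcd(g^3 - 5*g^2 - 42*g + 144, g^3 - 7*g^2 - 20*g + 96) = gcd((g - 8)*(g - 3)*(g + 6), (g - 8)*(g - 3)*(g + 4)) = g^2 - 11*g + 24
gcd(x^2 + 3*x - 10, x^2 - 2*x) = x - 2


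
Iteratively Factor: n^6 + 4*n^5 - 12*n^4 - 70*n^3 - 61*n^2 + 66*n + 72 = (n + 3)*(n^5 + n^4 - 15*n^3 - 25*n^2 + 14*n + 24) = (n + 1)*(n + 3)*(n^4 - 15*n^2 - 10*n + 24) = (n - 4)*(n + 1)*(n + 3)*(n^3 + 4*n^2 + n - 6) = (n - 4)*(n + 1)*(n + 3)^2*(n^2 + n - 2) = (n - 4)*(n + 1)*(n + 2)*(n + 3)^2*(n - 1)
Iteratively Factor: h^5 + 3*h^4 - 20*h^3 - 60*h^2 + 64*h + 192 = (h - 2)*(h^4 + 5*h^3 - 10*h^2 - 80*h - 96) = (h - 4)*(h - 2)*(h^3 + 9*h^2 + 26*h + 24) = (h - 4)*(h - 2)*(h + 4)*(h^2 + 5*h + 6) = (h - 4)*(h - 2)*(h + 2)*(h + 4)*(h + 3)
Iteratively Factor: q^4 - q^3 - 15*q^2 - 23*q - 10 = (q + 1)*(q^3 - 2*q^2 - 13*q - 10) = (q - 5)*(q + 1)*(q^2 + 3*q + 2) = (q - 5)*(q + 1)*(q + 2)*(q + 1)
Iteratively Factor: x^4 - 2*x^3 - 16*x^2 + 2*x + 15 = (x - 1)*(x^3 - x^2 - 17*x - 15) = (x - 5)*(x - 1)*(x^2 + 4*x + 3) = (x - 5)*(x - 1)*(x + 3)*(x + 1)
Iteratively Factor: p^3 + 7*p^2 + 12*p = (p + 4)*(p^2 + 3*p) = (p + 3)*(p + 4)*(p)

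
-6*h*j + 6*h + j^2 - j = (-6*h + j)*(j - 1)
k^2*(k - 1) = k^3 - k^2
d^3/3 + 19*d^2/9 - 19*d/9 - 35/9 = (d/3 + 1/3)*(d - 5/3)*(d + 7)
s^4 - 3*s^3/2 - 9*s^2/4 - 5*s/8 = s*(s - 5/2)*(s + 1/2)^2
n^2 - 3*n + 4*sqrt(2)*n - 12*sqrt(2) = (n - 3)*(n + 4*sqrt(2))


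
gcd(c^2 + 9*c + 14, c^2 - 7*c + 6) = 1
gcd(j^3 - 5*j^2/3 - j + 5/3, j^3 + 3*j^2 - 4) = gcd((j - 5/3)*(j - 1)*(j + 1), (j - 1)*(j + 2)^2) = j - 1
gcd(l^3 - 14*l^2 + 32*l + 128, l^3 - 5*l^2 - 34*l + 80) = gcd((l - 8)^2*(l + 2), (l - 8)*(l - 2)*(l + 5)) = l - 8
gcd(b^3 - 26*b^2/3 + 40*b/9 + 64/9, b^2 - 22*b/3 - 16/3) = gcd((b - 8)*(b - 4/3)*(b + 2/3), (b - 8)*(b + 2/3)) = b^2 - 22*b/3 - 16/3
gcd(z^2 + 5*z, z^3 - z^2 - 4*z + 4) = 1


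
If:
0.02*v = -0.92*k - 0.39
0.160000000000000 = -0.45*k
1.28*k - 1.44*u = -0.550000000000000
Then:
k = -0.36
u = 0.07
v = -3.14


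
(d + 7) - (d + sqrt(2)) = 7 - sqrt(2)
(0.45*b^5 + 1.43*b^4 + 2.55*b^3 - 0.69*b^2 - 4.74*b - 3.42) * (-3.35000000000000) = -1.5075*b^5 - 4.7905*b^4 - 8.5425*b^3 + 2.3115*b^2 + 15.879*b + 11.457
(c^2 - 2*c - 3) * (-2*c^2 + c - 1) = -2*c^4 + 5*c^3 + 3*c^2 - c + 3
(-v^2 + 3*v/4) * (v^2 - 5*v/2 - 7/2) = -v^4 + 13*v^3/4 + 13*v^2/8 - 21*v/8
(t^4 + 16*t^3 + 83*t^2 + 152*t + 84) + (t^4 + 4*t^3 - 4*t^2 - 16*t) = 2*t^4 + 20*t^3 + 79*t^2 + 136*t + 84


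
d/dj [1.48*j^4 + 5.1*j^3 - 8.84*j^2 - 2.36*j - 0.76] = 5.92*j^3 + 15.3*j^2 - 17.68*j - 2.36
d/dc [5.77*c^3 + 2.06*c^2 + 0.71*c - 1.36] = 17.31*c^2 + 4.12*c + 0.71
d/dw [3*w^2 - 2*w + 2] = 6*w - 2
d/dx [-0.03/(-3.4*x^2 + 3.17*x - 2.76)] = (0.0951 - 0.204*x)/(3.4*x^2 - 3.17*x + 2.76)^2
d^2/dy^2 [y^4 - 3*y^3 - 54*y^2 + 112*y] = 12*y^2 - 18*y - 108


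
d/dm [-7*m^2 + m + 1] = 1 - 14*m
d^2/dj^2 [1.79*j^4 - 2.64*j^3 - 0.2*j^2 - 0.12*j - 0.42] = 21.48*j^2 - 15.84*j - 0.4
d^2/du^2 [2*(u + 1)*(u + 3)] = 4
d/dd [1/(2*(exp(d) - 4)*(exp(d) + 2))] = (1 - exp(d))*exp(d)/(exp(4*d) - 4*exp(3*d) - 12*exp(2*d) + 32*exp(d) + 64)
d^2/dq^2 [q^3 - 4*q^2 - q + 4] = 6*q - 8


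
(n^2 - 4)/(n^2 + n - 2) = (n - 2)/(n - 1)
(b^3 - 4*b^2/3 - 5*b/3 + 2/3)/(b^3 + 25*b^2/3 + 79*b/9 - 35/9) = 3*(b^2 - b - 2)/(3*b^2 + 26*b + 35)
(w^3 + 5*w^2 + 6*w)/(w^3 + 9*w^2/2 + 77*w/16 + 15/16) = 16*w*(w + 2)/(16*w^2 + 24*w + 5)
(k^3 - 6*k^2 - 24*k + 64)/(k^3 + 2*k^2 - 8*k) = (k - 8)/k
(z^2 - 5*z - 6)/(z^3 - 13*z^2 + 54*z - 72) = (z + 1)/(z^2 - 7*z + 12)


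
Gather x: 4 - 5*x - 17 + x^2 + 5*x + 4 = x^2 - 9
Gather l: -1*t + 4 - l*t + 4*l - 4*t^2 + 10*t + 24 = l*(4 - t) - 4*t^2 + 9*t + 28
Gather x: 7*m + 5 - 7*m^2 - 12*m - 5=-7*m^2 - 5*m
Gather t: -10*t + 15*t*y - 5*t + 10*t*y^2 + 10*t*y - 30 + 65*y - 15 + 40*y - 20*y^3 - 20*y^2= t*(10*y^2 + 25*y - 15) - 20*y^3 - 20*y^2 + 105*y - 45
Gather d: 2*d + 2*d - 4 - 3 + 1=4*d - 6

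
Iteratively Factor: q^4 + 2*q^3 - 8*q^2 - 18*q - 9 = (q + 1)*(q^3 + q^2 - 9*q - 9) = (q + 1)^2*(q^2 - 9) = (q - 3)*(q + 1)^2*(q + 3)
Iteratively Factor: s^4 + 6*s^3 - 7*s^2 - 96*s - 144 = (s + 3)*(s^3 + 3*s^2 - 16*s - 48) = (s + 3)^2*(s^2 - 16) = (s - 4)*(s + 3)^2*(s + 4)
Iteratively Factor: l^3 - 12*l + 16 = (l + 4)*(l^2 - 4*l + 4) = (l - 2)*(l + 4)*(l - 2)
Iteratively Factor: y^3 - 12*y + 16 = (y + 4)*(y^2 - 4*y + 4) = (y - 2)*(y + 4)*(y - 2)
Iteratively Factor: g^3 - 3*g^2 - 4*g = (g + 1)*(g^2 - 4*g) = g*(g + 1)*(g - 4)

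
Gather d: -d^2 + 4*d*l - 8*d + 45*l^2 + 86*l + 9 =-d^2 + d*(4*l - 8) + 45*l^2 + 86*l + 9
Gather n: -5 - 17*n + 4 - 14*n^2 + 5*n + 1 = -14*n^2 - 12*n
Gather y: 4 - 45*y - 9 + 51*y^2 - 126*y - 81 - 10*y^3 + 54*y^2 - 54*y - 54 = -10*y^3 + 105*y^2 - 225*y - 140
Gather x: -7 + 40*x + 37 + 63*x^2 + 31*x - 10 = 63*x^2 + 71*x + 20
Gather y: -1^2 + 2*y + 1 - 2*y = 0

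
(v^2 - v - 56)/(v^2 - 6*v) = (v^2 - v - 56)/(v*(v - 6))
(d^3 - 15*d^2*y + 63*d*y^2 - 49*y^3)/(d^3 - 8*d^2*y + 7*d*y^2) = (d - 7*y)/d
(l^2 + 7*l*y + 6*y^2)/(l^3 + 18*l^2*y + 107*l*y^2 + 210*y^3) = (l + y)/(l^2 + 12*l*y + 35*y^2)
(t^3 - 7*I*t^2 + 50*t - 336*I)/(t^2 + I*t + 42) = t - 8*I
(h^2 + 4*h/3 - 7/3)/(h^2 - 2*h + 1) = (h + 7/3)/(h - 1)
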